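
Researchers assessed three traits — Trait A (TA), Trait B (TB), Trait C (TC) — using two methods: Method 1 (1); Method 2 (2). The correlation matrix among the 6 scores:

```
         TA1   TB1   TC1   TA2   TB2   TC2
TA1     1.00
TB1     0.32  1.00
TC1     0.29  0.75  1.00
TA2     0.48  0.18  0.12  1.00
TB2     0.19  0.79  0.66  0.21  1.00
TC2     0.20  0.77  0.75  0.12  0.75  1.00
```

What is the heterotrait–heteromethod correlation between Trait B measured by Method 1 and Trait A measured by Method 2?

0.18

Different traits and methods: r(TB1, TA2) = 0.18.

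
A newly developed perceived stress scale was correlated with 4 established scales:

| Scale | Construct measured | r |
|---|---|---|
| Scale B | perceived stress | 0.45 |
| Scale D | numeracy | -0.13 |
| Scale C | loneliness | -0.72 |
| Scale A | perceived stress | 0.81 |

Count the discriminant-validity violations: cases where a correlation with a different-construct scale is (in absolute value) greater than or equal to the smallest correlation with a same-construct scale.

1

Convergent (same construct = perceived stress): Scale B, Scale A.
Smallest convergent = 0.45. Discriminant |r|: 0.13, 0.72; count ≥ 0.45 → 1.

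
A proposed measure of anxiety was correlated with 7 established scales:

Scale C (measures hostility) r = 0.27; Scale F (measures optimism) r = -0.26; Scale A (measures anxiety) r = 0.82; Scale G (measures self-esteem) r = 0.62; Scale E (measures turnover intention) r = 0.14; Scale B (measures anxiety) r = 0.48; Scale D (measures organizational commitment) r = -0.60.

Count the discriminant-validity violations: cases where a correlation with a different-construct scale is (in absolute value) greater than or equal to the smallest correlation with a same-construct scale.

Convergent (same construct = anxiety): Scale A, Scale B.
Smallest convergent = 0.48. Discriminant |r|: 0.27, 0.26, 0.62, 0.14, 0.60; count ≥ 0.48 → 2.

2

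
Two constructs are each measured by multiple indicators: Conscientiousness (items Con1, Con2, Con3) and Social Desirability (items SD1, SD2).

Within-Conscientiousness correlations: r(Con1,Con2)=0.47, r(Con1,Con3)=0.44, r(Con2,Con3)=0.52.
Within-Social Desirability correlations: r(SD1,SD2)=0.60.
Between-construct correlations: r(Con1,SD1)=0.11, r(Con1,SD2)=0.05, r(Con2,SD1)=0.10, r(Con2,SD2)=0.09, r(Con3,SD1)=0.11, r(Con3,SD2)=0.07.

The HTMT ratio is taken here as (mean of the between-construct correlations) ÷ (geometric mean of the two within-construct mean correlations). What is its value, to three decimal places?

0.165

Between-construct mean = 0.53/6 = 0.0883.
Mean within-Con = 1.43/3 = 0.4767; mean within-SD = 0.60/1 = 0.6000.
Geometric mean = √(0.4767 × 0.6000) = 0.5348.
HTMT = 0.0883 / 0.5348 = 0.165.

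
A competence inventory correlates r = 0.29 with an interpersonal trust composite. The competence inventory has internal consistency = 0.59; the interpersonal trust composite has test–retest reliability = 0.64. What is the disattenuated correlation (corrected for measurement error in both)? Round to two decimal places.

r_true = r_obs / √(r_xx · r_yy) = 0.29 / √(0.59 × 0.64) = 0.29 / √0.3776 = 0.29 / 0.6145 ≈ 0.47.

0.47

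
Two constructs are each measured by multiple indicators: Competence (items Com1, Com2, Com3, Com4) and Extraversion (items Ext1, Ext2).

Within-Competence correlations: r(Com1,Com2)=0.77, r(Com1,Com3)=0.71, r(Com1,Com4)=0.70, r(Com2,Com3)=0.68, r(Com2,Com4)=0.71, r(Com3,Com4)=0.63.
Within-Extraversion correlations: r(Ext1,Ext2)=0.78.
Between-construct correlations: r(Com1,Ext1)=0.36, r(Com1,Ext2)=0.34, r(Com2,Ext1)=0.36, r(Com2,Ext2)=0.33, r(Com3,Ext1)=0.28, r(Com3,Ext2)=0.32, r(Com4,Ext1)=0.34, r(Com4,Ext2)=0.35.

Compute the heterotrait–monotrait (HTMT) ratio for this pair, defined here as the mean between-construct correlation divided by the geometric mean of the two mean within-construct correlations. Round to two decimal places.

0.45

Mean heterotrait r = 2.68/8 = 0.3350.
Mean within-Com = 4.20/6 = 0.7000; mean within-Ext = 0.78/1 = 0.7800.
Geometric mean = √(0.7000 × 0.7800) = 0.7389.
HTMT = 0.3350 / 0.7389 = 0.45.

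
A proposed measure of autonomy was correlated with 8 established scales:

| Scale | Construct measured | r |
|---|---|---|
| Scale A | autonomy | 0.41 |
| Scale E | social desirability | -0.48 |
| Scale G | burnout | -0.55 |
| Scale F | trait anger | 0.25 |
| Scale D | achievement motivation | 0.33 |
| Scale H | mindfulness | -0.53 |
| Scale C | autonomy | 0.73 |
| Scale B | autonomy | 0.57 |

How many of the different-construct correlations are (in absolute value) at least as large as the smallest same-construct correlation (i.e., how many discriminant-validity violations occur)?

3

Convergent (same construct = autonomy): Scale A, Scale C, Scale B.
Smallest convergent = 0.41. Discriminant |r|: 0.48, 0.55, 0.25, 0.33, 0.53; count ≥ 0.41 → 3.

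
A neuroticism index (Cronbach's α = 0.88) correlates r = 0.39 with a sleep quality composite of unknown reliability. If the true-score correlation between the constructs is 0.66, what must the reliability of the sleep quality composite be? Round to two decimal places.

0.40

r_true = r_obs / √(r_xx · r_yy) ⇒ 0.66 = 0.39 / √(0.88 · r_yy).
√(0.88 · r_yy) = 0.39 / 0.66 = 0.5909; 0.88 · r_yy = 0.3492; r_yy = 0.3492 / 0.88 ≈ 0.40.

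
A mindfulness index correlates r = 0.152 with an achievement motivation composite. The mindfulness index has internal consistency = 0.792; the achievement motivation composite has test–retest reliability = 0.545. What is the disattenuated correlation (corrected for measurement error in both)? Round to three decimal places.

r_true = r_obs / √(r_xx · r_yy) = 0.152 / √(0.792 × 0.545) = 0.152 / √0.431640 = 0.152 / 0.6570 ≈ 0.231.

0.231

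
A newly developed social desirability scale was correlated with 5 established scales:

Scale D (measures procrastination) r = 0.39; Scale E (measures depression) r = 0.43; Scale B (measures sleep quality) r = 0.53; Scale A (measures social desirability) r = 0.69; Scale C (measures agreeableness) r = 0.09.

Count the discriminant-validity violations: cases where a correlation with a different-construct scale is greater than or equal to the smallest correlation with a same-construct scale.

0

Convergent (same construct = social desirability): Scale A.
Smallest convergent = 0.69. Discriminant values: 0.39, 0.43, 0.53, 0.09; count ≥ 0.69 → 0.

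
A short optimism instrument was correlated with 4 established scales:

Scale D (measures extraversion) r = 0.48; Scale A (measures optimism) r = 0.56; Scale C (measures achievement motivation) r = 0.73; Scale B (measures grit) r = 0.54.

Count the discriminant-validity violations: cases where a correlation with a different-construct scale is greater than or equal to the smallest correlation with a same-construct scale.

1

Convergent (same construct = optimism): Scale A.
Smallest convergent = 0.56. Discriminant values: 0.48, 0.73, 0.54; count ≥ 0.56 → 1.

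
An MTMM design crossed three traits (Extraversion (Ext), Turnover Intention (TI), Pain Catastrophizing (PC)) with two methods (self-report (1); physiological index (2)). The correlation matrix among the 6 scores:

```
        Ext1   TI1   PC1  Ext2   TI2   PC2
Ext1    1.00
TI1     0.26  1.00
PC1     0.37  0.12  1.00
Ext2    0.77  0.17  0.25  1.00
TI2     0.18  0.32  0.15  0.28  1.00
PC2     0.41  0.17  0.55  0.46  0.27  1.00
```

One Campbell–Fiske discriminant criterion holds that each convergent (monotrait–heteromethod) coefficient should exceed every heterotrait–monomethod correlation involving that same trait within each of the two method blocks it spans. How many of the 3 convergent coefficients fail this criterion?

0

Each convergent coefficient versus the relevant comparison correlations:
Ext (methods 1·2): 0.77 vs {0.26, 0.28, 0.37, 0.46} → pass.
TI (methods 1·2): 0.32 vs {0.26, 0.28, 0.12, 0.27} → pass.
PC (methods 1·2): 0.55 vs {0.37, 0.46, 0.12, 0.27} → pass.
0 of 3 fail.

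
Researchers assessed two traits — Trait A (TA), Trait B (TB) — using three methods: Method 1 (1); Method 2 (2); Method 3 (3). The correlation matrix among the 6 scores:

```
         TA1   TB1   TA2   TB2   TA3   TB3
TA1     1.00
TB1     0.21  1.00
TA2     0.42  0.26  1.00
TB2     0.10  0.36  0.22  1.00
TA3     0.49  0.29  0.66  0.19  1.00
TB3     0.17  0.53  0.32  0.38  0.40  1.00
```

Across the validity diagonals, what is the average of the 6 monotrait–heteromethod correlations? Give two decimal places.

Convergent values: 0.42, 0.49, 0.66, 0.36, 0.53, 0.38; mean = 2.84/6 = 0.47.

0.47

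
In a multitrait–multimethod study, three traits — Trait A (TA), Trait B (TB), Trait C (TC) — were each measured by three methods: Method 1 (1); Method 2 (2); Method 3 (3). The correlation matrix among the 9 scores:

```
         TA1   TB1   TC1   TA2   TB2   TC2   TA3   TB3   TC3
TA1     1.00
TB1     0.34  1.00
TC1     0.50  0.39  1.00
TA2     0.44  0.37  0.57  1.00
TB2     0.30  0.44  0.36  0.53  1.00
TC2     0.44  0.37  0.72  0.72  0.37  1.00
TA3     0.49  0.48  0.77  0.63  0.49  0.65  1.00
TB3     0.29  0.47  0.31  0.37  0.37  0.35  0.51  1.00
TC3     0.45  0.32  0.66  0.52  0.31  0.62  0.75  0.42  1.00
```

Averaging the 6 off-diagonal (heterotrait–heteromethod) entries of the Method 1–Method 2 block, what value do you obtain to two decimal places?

0.40

HTHM values (method 1 × method 2): 0.30, 0.44, 0.37, 0.37, 0.57, 0.36; mean = 2.41/6 = 0.40.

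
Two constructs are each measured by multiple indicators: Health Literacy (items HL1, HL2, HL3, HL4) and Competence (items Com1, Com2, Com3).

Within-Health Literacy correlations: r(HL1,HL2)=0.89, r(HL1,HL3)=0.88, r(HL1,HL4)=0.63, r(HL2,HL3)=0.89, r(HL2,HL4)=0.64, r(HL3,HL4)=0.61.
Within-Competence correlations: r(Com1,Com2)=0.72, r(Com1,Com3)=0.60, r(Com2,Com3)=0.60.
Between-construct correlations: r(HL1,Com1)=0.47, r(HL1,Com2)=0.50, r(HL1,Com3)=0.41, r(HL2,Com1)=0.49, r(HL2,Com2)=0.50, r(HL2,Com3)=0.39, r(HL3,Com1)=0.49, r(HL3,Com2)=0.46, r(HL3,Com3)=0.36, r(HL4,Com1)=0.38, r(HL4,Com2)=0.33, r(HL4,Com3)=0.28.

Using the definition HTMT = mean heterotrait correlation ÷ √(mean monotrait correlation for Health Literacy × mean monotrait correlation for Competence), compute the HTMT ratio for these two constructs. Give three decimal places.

0.606

Between-construct mean = 5.06/12 = 0.4217.
Mean within-HL = 4.54/6 = 0.7567; mean within-Com = 1.92/3 = 0.6400.
Geometric mean = √(0.7567 × 0.6400) = 0.6959.
HTMT = 0.4217 / 0.6959 = 0.606.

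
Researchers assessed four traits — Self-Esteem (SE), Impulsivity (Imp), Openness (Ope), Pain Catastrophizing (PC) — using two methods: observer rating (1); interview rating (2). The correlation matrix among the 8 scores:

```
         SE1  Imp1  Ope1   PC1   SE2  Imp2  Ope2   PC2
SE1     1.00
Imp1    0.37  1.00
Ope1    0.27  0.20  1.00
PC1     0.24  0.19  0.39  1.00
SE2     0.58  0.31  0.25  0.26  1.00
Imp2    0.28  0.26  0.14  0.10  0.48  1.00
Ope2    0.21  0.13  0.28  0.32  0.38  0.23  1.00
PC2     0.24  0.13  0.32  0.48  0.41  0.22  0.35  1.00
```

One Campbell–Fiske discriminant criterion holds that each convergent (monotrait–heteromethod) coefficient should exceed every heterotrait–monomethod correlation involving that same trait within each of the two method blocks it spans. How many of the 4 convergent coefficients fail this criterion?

Convergent coefficients and their comparison sets:
SE (methods 1·2): 0.58 vs {0.37, 0.48, 0.27, 0.38, 0.24, 0.41} → pass.
Imp (methods 1·2): 0.26 vs {0.37, 0.48, 0.20, 0.23, 0.19, 0.22} → fail.
Ope (methods 1·2): 0.28 vs {0.27, 0.38, 0.20, 0.23, 0.39, 0.35} → fail.
PC (methods 1·2): 0.48 vs {0.24, 0.41, 0.19, 0.22, 0.39, 0.35} → pass.
2 of 4 fail.

2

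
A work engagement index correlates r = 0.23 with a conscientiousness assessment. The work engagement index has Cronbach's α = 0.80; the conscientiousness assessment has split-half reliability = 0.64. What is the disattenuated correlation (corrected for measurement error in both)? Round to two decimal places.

0.32

r_true = r_obs / √(r_xx · r_yy) = 0.23 / √(0.80 × 0.64) = 0.23 / √0.5120 = 0.23 / 0.7155 ≈ 0.32.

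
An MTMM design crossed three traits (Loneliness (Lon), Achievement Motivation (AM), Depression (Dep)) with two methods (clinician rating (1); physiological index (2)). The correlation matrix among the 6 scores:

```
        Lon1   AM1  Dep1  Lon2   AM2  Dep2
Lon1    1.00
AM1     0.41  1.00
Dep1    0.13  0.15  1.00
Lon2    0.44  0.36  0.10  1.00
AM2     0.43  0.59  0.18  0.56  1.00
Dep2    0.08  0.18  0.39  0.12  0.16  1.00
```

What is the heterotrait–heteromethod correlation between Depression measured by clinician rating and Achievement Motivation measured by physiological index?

Different traits and methods: r(Dep1, AM2) = 0.18.

0.18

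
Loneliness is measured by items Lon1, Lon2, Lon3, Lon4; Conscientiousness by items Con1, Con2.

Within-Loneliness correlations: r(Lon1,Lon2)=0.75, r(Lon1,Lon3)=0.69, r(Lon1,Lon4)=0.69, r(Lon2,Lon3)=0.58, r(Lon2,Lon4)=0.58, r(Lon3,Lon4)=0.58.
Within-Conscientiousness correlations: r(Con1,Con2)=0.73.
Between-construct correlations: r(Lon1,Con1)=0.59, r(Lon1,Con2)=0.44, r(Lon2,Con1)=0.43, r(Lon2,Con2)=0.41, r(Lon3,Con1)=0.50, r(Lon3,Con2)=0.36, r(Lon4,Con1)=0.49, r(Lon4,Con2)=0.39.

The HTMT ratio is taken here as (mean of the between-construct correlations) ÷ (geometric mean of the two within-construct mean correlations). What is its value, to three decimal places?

0.658

Mean heterotrait r = 3.61/8 = 0.4513.
Mean within-Lon = 3.87/6 = 0.6450; mean within-Con = 0.73/1 = 0.7300.
Geometric mean = √(0.6450 × 0.7300) = 0.6862.
HTMT = 0.4513 / 0.6862 = 0.658.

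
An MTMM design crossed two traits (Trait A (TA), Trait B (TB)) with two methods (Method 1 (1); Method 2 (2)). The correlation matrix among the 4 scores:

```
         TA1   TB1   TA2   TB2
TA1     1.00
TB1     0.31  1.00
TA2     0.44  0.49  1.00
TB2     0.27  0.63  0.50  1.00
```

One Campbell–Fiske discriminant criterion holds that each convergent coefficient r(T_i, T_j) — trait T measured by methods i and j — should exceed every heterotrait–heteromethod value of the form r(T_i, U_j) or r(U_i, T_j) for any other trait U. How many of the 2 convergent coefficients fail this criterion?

1

Convergent coefficients and their comparison sets:
TA (methods 1·2): 0.44 vs {0.27, 0.49} → fail.
TB (methods 1·2): 0.63 vs {0.49, 0.27} → pass.
1 of 2 fail.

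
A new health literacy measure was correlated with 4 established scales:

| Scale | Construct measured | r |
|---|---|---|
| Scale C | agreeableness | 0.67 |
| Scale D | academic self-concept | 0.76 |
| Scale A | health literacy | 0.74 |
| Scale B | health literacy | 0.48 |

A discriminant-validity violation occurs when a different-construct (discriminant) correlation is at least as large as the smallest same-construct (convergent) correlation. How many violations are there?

Convergent (same construct = health literacy): Scale A, Scale B.
Smallest convergent = 0.48. Discriminant values: 0.67, 0.76; count ≥ 0.48 → 2.

2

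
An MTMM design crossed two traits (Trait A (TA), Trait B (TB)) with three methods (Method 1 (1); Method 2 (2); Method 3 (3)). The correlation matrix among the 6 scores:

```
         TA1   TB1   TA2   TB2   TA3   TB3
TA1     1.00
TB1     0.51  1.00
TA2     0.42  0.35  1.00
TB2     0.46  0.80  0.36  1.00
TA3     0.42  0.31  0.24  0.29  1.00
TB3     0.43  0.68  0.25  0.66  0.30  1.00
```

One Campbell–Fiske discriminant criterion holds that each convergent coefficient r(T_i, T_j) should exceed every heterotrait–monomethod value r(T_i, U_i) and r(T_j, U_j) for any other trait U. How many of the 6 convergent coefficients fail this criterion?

3

Checking each validity diagonal entry against its comparison values:
TA (methods 1·2): 0.42 vs {0.51, 0.36} → fail.
TA (methods 1·3): 0.42 vs {0.51, 0.30} → fail.
TA (methods 2·3): 0.24 vs {0.36, 0.30} → fail.
TB (methods 1·2): 0.80 vs {0.51, 0.36} → pass.
TB (methods 1·3): 0.68 vs {0.51, 0.30} → pass.
TB (methods 2·3): 0.66 vs {0.36, 0.30} → pass.
3 of 6 fail.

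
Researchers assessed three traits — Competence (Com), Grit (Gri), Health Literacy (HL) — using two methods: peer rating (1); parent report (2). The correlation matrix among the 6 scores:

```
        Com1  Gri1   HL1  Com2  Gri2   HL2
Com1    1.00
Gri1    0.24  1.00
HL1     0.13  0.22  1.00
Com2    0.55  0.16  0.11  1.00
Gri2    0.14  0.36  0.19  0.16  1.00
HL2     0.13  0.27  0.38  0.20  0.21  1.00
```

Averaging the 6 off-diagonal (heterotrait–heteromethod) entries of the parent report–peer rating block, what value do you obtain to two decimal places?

0.17

HTHM values (method 2 × method 1): 0.16, 0.11, 0.14, 0.19, 0.13, 0.27; mean = 1.00/6 = 0.17.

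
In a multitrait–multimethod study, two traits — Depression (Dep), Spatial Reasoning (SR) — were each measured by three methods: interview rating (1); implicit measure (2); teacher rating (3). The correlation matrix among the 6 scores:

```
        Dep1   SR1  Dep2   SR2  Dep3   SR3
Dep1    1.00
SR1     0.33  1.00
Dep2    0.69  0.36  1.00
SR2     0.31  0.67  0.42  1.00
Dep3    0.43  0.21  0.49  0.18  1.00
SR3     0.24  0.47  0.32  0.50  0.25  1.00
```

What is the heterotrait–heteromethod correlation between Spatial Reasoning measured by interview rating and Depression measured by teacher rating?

Different traits and methods: r(SR1, Dep3) = 0.21.

0.21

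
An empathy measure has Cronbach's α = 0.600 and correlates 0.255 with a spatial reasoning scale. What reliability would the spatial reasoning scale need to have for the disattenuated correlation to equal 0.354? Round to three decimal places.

0.865

r_true = r_obs / √(r_xx · r_yy) ⇒ 0.354 = 0.255 / √(0.600 · r_yy).
√(0.600 · r_yy) = 0.255 / 0.354 = 0.7203; 0.600 · r_yy = 0.5188; r_yy = 0.5188 / 0.600 ≈ 0.865.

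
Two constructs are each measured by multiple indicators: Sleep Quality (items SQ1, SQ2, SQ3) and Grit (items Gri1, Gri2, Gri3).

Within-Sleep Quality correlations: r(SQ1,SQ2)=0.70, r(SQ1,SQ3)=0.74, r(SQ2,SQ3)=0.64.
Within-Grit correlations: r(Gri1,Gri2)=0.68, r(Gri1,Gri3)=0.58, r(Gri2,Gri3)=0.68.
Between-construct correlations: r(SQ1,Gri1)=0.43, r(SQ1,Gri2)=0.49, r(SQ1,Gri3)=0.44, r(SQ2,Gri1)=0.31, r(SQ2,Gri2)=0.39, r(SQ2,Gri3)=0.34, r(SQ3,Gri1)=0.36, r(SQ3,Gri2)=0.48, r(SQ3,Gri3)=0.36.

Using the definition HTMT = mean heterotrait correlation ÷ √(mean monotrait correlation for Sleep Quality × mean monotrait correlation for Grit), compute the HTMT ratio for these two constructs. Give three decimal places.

Between-construct mean = 3.60/9 = 0.4000.
Mean within-SQ = 2.08/3 = 0.6933; mean within-Gri = 1.94/3 = 0.6467.
Geometric mean = √(0.6933 × 0.6467) = 0.6696.
HTMT = 0.4000 / 0.6696 = 0.597.

0.597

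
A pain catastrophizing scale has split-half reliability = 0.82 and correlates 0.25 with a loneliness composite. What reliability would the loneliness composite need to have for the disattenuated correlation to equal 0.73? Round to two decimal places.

r_true = r_obs / √(r_xx · r_yy) ⇒ 0.73 = 0.25 / √(0.82 · r_yy).
√(0.82 · r_yy) = 0.25 / 0.73 = 0.3425; 0.82 · r_yy = 0.1173; r_yy = 0.1173 / 0.82 ≈ 0.14.

0.14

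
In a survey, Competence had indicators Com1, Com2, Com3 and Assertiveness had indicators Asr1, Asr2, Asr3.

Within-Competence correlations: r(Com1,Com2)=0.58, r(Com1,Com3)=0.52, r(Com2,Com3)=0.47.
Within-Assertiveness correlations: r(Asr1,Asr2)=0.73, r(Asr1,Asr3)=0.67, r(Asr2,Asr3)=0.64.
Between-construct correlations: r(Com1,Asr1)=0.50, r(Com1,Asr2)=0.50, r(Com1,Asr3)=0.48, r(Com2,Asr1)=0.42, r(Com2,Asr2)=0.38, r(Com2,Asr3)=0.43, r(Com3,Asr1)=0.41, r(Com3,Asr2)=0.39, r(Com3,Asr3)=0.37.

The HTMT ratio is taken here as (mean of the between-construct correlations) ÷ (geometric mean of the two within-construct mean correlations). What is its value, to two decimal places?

0.72

Mean between = 3.88/9 = 0.4311.
Mean within-Com = 1.57/3 = 0.5233; mean within-Asr = 2.04/3 = 0.6800.
Geometric mean = √(0.5233 × 0.6800) = 0.5965.
HTMT = 0.4311 / 0.5965 = 0.72.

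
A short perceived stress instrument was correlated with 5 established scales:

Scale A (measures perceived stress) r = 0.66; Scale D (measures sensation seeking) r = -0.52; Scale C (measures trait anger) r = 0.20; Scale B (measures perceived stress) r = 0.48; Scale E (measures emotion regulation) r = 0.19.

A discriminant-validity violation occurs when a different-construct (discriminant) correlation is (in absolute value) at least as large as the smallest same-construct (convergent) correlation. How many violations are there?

Convergent (same construct = perceived stress): Scale A, Scale B.
Smallest convergent = 0.48. Discriminant |r|: 0.52, 0.20, 0.19; count ≥ 0.48 → 1.

1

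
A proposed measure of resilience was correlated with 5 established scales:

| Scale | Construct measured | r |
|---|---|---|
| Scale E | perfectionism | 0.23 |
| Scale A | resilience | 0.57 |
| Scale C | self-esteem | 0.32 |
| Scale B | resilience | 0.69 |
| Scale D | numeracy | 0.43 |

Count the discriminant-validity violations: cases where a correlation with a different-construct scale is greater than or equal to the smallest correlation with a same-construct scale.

Convergent (same construct = resilience): Scale A, Scale B.
Smallest convergent = 0.57. Discriminant values: 0.23, 0.32, 0.43; count ≥ 0.57 → 0.

0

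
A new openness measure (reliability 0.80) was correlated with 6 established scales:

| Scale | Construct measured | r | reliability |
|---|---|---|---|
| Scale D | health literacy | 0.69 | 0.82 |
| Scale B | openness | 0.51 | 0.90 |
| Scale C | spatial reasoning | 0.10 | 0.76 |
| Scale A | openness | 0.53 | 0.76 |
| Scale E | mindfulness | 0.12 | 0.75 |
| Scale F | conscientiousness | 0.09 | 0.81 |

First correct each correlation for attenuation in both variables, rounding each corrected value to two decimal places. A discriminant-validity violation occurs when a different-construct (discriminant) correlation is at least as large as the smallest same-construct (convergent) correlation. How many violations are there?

Disattenuated r (r / √(r_scale · r_new)):
  Scale D (disc): 0.69 / √(0.82·0.80) = 0.85
  Scale B (conv): 0.51 / √(0.90·0.80) = 0.60
  Scale C (disc): 0.10 / √(0.76·0.80) = 0.13
  Scale A (conv): 0.53 / √(0.76·0.80) = 0.68
  Scale E (disc): 0.12 / √(0.75·0.80) = 0.15
  Scale F (disc): 0.09 / √(0.81·0.80) = 0.11
Smallest convergent = 0.60. Discriminant values: 0.85, 0.13, 0.15, 0.11; count ≥ 0.60 → 1.

1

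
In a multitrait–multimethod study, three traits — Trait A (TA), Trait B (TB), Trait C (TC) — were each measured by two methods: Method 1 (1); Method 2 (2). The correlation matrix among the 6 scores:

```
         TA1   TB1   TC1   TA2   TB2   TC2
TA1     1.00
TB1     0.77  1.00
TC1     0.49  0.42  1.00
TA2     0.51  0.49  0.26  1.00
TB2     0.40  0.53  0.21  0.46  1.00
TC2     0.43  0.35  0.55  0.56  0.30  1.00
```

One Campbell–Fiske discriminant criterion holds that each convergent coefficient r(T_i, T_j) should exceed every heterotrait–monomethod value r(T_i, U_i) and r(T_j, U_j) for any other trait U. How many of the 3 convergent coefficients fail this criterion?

3

Convergent coefficients and their comparison sets:
TA (methods 1·2): 0.51 vs {0.77, 0.46, 0.49, 0.56} → fail.
TB (methods 1·2): 0.53 vs {0.77, 0.46, 0.42, 0.30} → fail.
TC (methods 1·2): 0.55 vs {0.49, 0.56, 0.42, 0.30} → fail.
3 of 3 fail.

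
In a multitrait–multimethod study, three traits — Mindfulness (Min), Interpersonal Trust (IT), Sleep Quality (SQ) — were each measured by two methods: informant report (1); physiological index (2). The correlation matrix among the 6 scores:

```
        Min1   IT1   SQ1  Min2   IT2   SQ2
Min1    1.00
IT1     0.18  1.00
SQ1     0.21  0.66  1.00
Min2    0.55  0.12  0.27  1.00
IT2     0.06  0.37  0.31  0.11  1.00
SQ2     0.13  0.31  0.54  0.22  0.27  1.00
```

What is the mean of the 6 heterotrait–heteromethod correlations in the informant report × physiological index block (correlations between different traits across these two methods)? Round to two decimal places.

0.20

HTHM values (method 1 × method 2): 0.06, 0.13, 0.12, 0.31, 0.27, 0.31; mean = 1.20/6 = 0.20.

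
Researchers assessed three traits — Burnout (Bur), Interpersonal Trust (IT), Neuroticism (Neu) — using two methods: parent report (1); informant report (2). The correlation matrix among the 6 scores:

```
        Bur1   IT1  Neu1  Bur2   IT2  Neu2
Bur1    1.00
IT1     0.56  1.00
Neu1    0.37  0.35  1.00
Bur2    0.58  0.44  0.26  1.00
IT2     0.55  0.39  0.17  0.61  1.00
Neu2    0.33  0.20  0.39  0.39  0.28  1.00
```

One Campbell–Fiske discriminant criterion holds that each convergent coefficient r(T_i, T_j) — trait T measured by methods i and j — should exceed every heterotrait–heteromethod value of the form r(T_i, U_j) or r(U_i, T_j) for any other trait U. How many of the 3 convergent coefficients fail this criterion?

1

Checking each validity diagonal entry against its comparison values:
Bur (methods 1·2): 0.58 vs {0.55, 0.44, 0.33, 0.26} → pass.
IT (methods 1·2): 0.39 vs {0.44, 0.55, 0.20, 0.17} → fail.
Neu (methods 1·2): 0.39 vs {0.26, 0.33, 0.17, 0.20} → pass.
1 of 3 fail.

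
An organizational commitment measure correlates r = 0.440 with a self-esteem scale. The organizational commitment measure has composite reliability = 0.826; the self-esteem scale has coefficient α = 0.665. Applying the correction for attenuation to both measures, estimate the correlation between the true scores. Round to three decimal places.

r_true = r_obs / √(r_xx · r_yy) = 0.440 / √(0.826 × 0.665) = 0.440 / √0.549290 = 0.440 / 0.7411 ≈ 0.594.

0.594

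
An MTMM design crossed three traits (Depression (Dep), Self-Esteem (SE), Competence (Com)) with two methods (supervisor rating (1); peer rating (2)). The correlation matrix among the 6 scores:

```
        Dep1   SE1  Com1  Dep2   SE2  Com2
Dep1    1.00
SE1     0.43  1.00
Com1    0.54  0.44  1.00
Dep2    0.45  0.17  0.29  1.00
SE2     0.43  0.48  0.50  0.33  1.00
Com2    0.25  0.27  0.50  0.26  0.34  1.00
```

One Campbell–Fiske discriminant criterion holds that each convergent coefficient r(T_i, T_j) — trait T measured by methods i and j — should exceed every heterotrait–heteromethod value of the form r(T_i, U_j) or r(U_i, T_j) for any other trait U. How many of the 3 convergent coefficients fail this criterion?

Convergent coefficients and their comparison sets:
Dep (methods 1·2): 0.45 vs {0.43, 0.17, 0.25, 0.29} → pass.
SE (methods 1·2): 0.48 vs {0.17, 0.43, 0.27, 0.50} → fail.
Com (methods 1·2): 0.50 vs {0.29, 0.25, 0.50, 0.27} → fail.
2 of 3 fail.

2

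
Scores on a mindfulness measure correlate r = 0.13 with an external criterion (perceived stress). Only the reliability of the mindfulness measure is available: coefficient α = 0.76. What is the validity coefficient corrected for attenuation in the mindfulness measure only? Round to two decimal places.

Single correction: r_c = r_obs / √r_xx = 0.13 / √0.76 = 0.13 / 0.8718 ≈ 0.15.

0.15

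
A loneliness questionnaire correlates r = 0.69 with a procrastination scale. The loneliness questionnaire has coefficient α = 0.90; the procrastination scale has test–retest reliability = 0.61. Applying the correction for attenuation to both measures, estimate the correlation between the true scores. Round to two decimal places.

0.93

r_true = r_obs / √(r_xx · r_yy) = 0.69 / √(0.90 × 0.61) = 0.69 / √0.5490 = 0.69 / 0.7409 ≈ 0.93.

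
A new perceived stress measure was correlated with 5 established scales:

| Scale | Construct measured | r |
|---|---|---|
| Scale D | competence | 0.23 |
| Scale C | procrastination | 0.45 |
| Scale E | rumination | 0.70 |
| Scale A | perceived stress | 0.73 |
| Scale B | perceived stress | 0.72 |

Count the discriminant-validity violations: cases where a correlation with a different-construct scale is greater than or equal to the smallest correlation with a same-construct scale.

Convergent (same construct = perceived stress): Scale A, Scale B.
Smallest convergent = 0.72. Discriminant values: 0.23, 0.45, 0.70; count ≥ 0.72 → 0.

0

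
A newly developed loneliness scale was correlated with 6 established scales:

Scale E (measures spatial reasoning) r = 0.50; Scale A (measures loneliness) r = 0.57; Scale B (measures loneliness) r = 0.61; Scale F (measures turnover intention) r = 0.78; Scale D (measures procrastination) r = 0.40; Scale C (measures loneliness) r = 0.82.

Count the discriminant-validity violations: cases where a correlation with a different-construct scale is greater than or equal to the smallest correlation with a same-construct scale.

1

Convergent (same construct = loneliness): Scale A, Scale B, Scale C.
Smallest convergent = 0.57. Discriminant values: 0.50, 0.78, 0.40; count ≥ 0.57 → 1.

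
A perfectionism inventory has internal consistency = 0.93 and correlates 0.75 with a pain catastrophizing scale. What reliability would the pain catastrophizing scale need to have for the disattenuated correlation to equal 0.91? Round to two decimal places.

0.73

r_true = r_obs / √(r_xx · r_yy) ⇒ 0.91 = 0.75 / √(0.93 · r_yy).
√(0.93 · r_yy) = 0.75 / 0.91 = 0.8242; 0.93 · r_yy = 0.6793; r_yy = 0.6793 / 0.93 ≈ 0.73.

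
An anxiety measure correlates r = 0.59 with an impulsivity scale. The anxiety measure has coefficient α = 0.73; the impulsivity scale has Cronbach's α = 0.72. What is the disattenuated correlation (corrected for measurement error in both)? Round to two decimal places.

r_true = r_obs / √(r_xx · r_yy) = 0.59 / √(0.73 × 0.72) = 0.59 / √0.5256 = 0.59 / 0.7250 ≈ 0.81.

0.81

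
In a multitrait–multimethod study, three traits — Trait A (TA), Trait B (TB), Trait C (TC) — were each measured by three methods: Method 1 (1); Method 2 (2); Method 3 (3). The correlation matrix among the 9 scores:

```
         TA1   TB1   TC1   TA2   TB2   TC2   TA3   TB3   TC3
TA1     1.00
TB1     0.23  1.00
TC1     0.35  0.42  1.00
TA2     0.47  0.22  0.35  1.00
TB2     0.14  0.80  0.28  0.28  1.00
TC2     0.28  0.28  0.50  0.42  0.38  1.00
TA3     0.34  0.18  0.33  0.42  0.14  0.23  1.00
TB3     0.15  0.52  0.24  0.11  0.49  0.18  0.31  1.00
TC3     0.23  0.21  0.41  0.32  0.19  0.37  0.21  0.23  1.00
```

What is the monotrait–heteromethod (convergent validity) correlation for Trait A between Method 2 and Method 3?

Same trait (TA), different methods: r(TA2, TA3) = 0.42.

0.42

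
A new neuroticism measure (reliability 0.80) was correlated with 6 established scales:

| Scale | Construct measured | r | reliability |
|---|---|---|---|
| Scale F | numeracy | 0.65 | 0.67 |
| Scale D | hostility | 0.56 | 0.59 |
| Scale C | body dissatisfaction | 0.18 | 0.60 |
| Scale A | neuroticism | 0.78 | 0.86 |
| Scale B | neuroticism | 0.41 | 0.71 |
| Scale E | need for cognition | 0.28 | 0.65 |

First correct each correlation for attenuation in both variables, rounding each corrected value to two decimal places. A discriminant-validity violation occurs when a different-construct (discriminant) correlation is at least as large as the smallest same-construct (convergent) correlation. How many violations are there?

Disattenuated r (r / √(r_scale · r_new)):
  Scale F (disc): 0.65 / √(0.67·0.80) = 0.89
  Scale D (disc): 0.56 / √(0.59·0.80) = 0.82
  Scale C (disc): 0.18 / √(0.60·0.80) = 0.26
  Scale A (conv): 0.78 / √(0.86·0.80) = 0.94
  Scale B (conv): 0.41 / √(0.71·0.80) = 0.54
  Scale E (disc): 0.28 / √(0.65·0.80) = 0.39
Smallest convergent = 0.54. Discriminant values: 0.89, 0.82, 0.26, 0.39; count ≥ 0.54 → 2.

2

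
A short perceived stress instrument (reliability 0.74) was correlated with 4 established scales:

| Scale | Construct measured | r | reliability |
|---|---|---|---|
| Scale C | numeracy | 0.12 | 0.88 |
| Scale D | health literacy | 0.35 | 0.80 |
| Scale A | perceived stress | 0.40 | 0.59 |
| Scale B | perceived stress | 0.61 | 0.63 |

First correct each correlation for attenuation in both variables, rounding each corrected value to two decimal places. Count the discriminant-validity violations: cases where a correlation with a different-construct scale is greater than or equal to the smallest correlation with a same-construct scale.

0

Disattenuated r (r / √(r_scale · r_new)):
  Scale C (disc): 0.12 / √(0.88·0.74) = 0.15
  Scale D (disc): 0.35 / √(0.80·0.74) = 0.45
  Scale A (conv): 0.40 / √(0.59·0.74) = 0.61
  Scale B (conv): 0.61 / √(0.63·0.74) = 0.89
Smallest convergent = 0.61. Discriminant values: 0.15, 0.45; count ≥ 0.61 → 0.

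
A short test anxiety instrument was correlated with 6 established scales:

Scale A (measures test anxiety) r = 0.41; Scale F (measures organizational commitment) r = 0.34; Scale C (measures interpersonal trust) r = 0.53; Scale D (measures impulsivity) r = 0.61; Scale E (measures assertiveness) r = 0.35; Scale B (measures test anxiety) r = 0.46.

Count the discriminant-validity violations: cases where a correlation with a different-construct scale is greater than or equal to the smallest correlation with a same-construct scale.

Convergent (same construct = test anxiety): Scale A, Scale B.
Smallest convergent = 0.41. Discriminant values: 0.34, 0.53, 0.61, 0.35; count ≥ 0.41 → 2.

2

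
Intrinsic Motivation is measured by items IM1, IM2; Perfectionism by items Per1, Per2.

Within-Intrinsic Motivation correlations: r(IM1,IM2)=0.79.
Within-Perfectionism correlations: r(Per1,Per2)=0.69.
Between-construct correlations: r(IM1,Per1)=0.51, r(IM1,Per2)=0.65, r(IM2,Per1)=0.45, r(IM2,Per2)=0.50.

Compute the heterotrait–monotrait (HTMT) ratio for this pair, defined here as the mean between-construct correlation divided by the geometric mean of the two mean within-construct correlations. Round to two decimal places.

Between-construct mean = 2.11/4 = 0.5275.
Mean within-IM = 0.79/1 = 0.7900; mean within-Per = 0.69/1 = 0.6900.
Geometric mean = √(0.7900 × 0.6900) = 0.7383.
HTMT = 0.5275 / 0.7383 = 0.71.

0.71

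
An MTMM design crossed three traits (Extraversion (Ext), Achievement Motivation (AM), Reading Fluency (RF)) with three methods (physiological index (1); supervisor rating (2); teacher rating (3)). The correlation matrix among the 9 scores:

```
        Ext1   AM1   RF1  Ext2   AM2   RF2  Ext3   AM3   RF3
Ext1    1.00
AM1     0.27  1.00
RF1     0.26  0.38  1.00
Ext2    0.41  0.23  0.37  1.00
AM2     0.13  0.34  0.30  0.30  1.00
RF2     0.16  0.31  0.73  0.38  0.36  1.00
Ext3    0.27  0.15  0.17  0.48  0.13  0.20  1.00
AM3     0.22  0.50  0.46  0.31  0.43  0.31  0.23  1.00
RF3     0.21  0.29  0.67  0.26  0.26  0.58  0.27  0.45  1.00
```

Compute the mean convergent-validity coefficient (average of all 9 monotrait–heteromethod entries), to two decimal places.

0.49

Convergent values: 0.41, 0.27, 0.48, 0.34, 0.50, 0.43, 0.73, 0.67, 0.58; mean = 4.41/9 = 0.49.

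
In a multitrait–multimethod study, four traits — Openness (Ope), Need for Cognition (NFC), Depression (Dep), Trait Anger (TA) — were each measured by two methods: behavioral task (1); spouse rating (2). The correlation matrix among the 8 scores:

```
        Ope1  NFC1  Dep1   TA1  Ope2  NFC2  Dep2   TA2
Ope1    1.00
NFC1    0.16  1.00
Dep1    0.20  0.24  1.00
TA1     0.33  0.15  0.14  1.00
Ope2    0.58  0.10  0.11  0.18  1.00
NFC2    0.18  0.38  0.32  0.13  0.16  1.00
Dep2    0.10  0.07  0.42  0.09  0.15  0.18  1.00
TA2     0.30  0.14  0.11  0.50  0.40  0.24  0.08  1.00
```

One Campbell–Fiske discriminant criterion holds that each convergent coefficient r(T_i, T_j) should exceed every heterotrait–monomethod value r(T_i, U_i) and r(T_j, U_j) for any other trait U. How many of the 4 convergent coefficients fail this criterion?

0

Each convergent coefficient versus the relevant comparison correlations:
Ope (methods 1·2): 0.58 vs {0.16, 0.16, 0.20, 0.15, 0.33, 0.40} → pass.
NFC (methods 1·2): 0.38 vs {0.16, 0.16, 0.24, 0.18, 0.15, 0.24} → pass.
Dep (methods 1·2): 0.42 vs {0.20, 0.15, 0.24, 0.18, 0.14, 0.08} → pass.
TA (methods 1·2): 0.50 vs {0.33, 0.40, 0.15, 0.24, 0.14, 0.08} → pass.
0 of 4 fail.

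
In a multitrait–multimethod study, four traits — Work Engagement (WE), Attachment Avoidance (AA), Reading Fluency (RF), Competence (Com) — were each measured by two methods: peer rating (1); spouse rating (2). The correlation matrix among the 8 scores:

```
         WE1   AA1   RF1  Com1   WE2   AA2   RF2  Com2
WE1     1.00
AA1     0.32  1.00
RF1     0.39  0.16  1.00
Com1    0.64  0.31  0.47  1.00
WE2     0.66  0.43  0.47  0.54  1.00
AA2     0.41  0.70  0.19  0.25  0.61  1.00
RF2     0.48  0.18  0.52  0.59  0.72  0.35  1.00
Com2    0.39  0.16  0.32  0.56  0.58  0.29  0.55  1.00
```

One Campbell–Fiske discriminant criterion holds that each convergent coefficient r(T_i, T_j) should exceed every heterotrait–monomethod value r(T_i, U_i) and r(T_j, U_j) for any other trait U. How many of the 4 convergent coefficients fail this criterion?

3

Convergent coefficients and their comparison sets:
WE (methods 1·2): 0.66 vs {0.32, 0.61, 0.39, 0.72, 0.64, 0.58} → fail.
AA (methods 1·2): 0.70 vs {0.32, 0.61, 0.16, 0.35, 0.31, 0.29} → pass.
RF (methods 1·2): 0.52 vs {0.39, 0.72, 0.16, 0.35, 0.47, 0.55} → fail.
Com (methods 1·2): 0.56 vs {0.64, 0.58, 0.31, 0.29, 0.47, 0.55} → fail.
3 of 4 fail.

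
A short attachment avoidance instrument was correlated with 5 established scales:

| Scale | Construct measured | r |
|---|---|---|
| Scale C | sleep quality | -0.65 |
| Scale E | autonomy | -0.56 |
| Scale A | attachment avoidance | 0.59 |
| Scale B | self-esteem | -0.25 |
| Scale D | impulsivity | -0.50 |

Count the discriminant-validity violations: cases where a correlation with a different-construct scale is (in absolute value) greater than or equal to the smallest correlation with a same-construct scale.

1

Convergent (same construct = attachment avoidance): Scale A.
Smallest convergent = 0.59. Discriminant |r|: 0.65, 0.56, 0.25, 0.50; count ≥ 0.59 → 1.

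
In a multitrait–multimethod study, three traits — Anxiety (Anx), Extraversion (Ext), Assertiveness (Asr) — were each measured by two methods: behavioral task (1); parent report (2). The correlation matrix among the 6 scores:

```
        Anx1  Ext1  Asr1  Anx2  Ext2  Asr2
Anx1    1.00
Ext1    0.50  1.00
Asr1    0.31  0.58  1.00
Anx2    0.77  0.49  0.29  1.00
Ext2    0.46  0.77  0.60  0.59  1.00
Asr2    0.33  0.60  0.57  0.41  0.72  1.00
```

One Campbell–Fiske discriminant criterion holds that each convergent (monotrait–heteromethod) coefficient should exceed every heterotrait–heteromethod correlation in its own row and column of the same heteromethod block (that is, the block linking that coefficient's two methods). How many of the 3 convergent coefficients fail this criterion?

1

Checking each validity diagonal entry against its comparison values:
Anx (methods 1·2): 0.77 vs {0.46, 0.49, 0.33, 0.29} → pass.
Ext (methods 1·2): 0.77 vs {0.49, 0.46, 0.60, 0.60} → pass.
Asr (methods 1·2): 0.57 vs {0.29, 0.33, 0.60, 0.60} → fail.
1 of 3 fail.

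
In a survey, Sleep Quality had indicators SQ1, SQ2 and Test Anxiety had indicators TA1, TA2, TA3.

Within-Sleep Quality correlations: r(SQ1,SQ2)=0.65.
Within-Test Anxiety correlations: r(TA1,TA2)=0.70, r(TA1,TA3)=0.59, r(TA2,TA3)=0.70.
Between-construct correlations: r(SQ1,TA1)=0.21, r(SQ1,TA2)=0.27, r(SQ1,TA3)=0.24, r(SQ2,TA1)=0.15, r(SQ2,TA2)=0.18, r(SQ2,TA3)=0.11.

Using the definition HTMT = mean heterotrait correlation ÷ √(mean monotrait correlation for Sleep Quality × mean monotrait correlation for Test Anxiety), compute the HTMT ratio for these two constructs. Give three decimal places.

0.294

Mean between = 1.16/6 = 0.1933.
Mean within-SQ = 0.65/1 = 0.6500; mean within-TA = 1.99/3 = 0.6633.
Geometric mean = √(0.6500 × 0.6633) = 0.6566.
HTMT = 0.1933 / 0.6566 = 0.294.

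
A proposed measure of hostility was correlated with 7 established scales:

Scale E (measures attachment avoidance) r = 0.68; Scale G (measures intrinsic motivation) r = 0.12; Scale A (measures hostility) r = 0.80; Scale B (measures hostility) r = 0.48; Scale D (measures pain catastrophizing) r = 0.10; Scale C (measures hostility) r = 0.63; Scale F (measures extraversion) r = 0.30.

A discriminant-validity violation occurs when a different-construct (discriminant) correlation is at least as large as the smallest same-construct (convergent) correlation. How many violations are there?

Convergent (same construct = hostility): Scale A, Scale B, Scale C.
Smallest convergent = 0.48. Discriminant values: 0.68, 0.12, 0.10, 0.30; count ≥ 0.48 → 1.

1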